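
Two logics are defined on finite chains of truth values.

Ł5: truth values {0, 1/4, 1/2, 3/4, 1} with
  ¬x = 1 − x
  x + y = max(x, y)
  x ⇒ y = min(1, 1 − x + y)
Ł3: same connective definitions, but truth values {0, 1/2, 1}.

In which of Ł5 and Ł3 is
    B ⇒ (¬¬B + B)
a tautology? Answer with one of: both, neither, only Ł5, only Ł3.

In Ł5: every assignment gives 1 — tautology.
In Ł3: every assignment gives 1 — tautology.

both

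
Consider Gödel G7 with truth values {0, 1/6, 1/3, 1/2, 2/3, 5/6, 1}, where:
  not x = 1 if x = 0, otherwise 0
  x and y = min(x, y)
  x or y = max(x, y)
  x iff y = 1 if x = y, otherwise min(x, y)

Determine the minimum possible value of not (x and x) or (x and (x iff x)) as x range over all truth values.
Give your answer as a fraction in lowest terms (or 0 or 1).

Take x = 1/6:
x and x = 1/6 and 1/6 = 1/6
not (x and x) = not 1/6 = 0
x iff x = 1/6 iff 1/6 = 1
x and (x iff x) = 1/6 and 1 = 1/6
not (x and x) or (x and (x iff x)) = 0 or 1/6 = 1/6
No assignment yields a value below 1/6, so this is the minimum.

1/6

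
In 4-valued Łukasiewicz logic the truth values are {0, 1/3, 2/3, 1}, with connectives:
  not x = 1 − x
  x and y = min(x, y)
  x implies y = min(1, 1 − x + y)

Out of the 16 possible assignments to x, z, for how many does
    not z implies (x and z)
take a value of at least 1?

x = 0, z = 0 ↦ 0  <
x = 0, z = 1/3 ↦ 1/3  <
x = 0, z = 2/3 ↦ 2/3  <
x = 0, z = 1 ↦ 1  ≥
x = 1/3, z = 0 ↦ 0  <
x = 1/3, z = 1/3 ↦ 2/3  <
x = 1/3, z = 2/3 ↦ 1  ≥
x = 1/3, z = 1 ↦ 1  ≥
x = 2/3, z = 0 ↦ 0  <
x = 2/3, z = 1/3 ↦ 2/3  <
x = 2/3, z = 2/3 ↦ 1  ≥
x = 2/3, z = 1 ↦ 1  ≥
x = 1, z = 0 ↦ 0  <
x = 1, z = 1/3 ↦ 2/3  <
x = 1, z = 2/3 ↦ 1  ≥
x = 1, z = 1 ↦ 1  ≥
So 7 of the 16 assignments meet the threshold.

7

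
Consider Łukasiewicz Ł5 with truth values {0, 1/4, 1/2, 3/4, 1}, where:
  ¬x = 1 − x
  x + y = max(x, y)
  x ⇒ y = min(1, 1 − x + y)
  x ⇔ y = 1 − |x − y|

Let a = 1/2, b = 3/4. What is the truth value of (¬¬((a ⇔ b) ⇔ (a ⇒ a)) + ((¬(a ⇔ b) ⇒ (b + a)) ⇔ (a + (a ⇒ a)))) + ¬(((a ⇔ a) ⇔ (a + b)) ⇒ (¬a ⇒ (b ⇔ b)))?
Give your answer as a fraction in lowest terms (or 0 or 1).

1

a ⇔ b = 1/2 ⇔ 3/4 = 3/4
a ⇒ a = 1/2 ⇒ 1/2 = 1
(a ⇔ b) ⇔ (a ⇒ a) = 3/4 ⇔ 1 = 3/4
¬((a ⇔ b) ⇔ (a ⇒ a)) = ¬3/4 = 1/4
¬¬((a ⇔ b) ⇔ (a ⇒ a)) = ¬1/4 = 3/4
a ⇔ b = 1/2 ⇔ 3/4 = 3/4
¬(a ⇔ b) = ¬3/4 = 1/4
b + a = 3/4 + 1/2 = 3/4
¬(a ⇔ b) ⇒ (b + a) = 1/4 ⇒ 3/4 = 1
a ⇒ a = 1/2 ⇒ 1/2 = 1
a + (a ⇒ a) = 1/2 + 1 = 1
(¬(a ⇔ b) ⇒ (b + a)) ⇔ (a + (a ⇒ a)) = 1 ⇔ 1 = 1
¬¬((a ⇔ b) ⇔ (a ⇒ a)) + ((¬(a ⇔ b) ⇒ (b + a)) ⇔ (a + (a ⇒ a))) = 3/4 + 1 = 1
a ⇔ a = 1/2 ⇔ 1/2 = 1
a + b = 1/2 + 3/4 = 3/4
(a ⇔ a) ⇔ (a + b) = 1 ⇔ 3/4 = 3/4
¬a = ¬1/2 = 1/2
b ⇔ b = 3/4 ⇔ 3/4 = 1
¬a ⇒ (b ⇔ b) = 1/2 ⇒ 1 = 1
((a ⇔ a) ⇔ (a + b)) ⇒ (¬a ⇒ (b ⇔ b)) = 3/4 ⇒ 1 = 1
¬(((a ⇔ a) ⇔ (a + b)) ⇒ (¬a ⇒ (b ⇔ b))) = ¬1 = 0
(¬¬((a ⇔ b) ⇔ (a ⇒ a)) + ((¬(a ⇔ b) ⇒ (b + a)) ⇔ (a + (a ⇒ a)))) + ¬(((a ⇔ a) ⇔ (a + b)) ⇒ (¬a ⇒ (b ⇔ b))) = 1 + 0 = 1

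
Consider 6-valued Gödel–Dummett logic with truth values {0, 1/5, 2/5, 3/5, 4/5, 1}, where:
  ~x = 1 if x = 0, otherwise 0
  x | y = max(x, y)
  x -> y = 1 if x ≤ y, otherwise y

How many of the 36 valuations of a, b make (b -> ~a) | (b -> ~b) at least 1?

11

value 1: 11 assignments (counts)
value 0: 25 assignments
So 11 of the 36 assignments meet the threshold.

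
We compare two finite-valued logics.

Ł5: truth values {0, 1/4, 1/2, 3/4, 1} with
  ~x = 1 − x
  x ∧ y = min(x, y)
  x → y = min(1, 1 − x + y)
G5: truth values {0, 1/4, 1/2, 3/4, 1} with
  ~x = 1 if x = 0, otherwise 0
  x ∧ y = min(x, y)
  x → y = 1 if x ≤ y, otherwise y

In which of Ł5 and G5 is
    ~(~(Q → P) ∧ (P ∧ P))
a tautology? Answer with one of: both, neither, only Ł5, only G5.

only G5

In Ł5: at P = 1/4, Q = 1/2 the value is 3/4 — not a tautology.
In G5: every assignment gives 1 — tautology.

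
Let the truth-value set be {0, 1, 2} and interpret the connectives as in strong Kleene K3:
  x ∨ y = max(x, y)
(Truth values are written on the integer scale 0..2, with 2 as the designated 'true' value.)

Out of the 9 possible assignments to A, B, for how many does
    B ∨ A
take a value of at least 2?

5

A = 0, B = 0 ↦ 0  <
A = 0, B = 1 ↦ 1  <
A = 0, B = 2 ↦ 2  ≥
A = 1, B = 0 ↦ 1  <
A = 1, B = 1 ↦ 1  <
A = 1, B = 2 ↦ 2  ≥
A = 2, B = 0 ↦ 2  ≥
A = 2, B = 1 ↦ 2  ≥
A = 2, B = 2 ↦ 2  ≥
So 5 of the 9 assignments meet the threshold.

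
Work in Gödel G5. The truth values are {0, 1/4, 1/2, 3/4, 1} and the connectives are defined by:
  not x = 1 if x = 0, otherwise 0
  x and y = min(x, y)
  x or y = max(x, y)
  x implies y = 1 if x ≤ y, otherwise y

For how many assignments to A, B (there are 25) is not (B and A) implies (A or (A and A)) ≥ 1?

value 1: 17 assignments (counts)
value 3/4: 1 assignment
value 1/2: 1 assignment
value 1/4: 1 assignment
value 0: 5 assignments
So 17 of the 25 assignments meet the threshold.

17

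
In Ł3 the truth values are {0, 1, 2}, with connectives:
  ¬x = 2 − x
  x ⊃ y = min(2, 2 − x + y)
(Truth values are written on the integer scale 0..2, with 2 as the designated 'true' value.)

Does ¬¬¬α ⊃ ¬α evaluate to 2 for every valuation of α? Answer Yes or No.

Yes

α = 0 ↦ 2
α = 1 ↦ 2
α = 2 ↦ 2
Every assignment gives a value ≥ 2.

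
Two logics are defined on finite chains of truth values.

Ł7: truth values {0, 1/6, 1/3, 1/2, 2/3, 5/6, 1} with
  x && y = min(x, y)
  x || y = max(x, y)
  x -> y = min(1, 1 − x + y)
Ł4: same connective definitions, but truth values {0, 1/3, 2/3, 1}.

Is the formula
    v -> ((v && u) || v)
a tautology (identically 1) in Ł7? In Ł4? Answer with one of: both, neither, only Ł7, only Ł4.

both

In Ł7: every assignment gives 1 — tautology.
In Ł4: every assignment gives 1 — tautology.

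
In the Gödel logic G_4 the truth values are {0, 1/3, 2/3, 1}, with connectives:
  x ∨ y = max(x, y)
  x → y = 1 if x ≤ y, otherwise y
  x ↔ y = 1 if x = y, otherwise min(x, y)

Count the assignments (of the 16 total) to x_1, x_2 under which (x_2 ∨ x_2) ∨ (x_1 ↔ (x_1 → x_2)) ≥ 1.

x_1 = 0, x_2 = 0 ↦ 0  <
x_1 = 0, x_2 = 1/3 ↦ 1/3  <
x_1 = 0, x_2 = 2/3 ↦ 2/3  <
x_1 = 0, x_2 = 1 ↦ 1  ≥
x_1 = 1/3, x_2 = 0 ↦ 0  <
x_1 = 1/3, x_2 = 1/3 ↦ 1/3  <
x_1 = 1/3, x_2 = 2/3 ↦ 2/3  <
x_1 = 1/3, x_2 = 1 ↦ 1  ≥
x_1 = 2/3, x_2 = 0 ↦ 0  <
x_1 = 2/3, x_2 = 1/3 ↦ 1/3  <
x_1 = 2/3, x_2 = 2/3 ↦ 2/3  <
x_1 = 2/3, x_2 = 1 ↦ 1  ≥
x_1 = 1, x_2 = 0 ↦ 0  <
x_1 = 1, x_2 = 1/3 ↦ 1/3  <
x_1 = 1, x_2 = 2/3 ↦ 2/3  <
x_1 = 1, x_2 = 1 ↦ 1  ≥
So 4 of the 16 assignments meet the threshold.

4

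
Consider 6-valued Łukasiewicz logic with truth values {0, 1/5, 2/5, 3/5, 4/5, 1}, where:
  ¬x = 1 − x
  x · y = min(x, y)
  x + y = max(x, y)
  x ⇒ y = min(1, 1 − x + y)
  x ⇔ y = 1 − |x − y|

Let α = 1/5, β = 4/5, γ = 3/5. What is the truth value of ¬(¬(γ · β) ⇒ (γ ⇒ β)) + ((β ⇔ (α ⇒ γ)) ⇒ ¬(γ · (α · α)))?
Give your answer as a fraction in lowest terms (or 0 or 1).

1

γ · β = 3/5 · 4/5 = 3/5
¬(γ · β) = ¬3/5 = 2/5
γ ⇒ β = 3/5 ⇒ 4/5 = 1
¬(γ · β) ⇒ (γ ⇒ β) = 2/5 ⇒ 1 = 1
¬(¬(γ · β) ⇒ (γ ⇒ β)) = ¬1 = 0
α ⇒ γ = 1/5 ⇒ 3/5 = 1
β ⇔ (α ⇒ γ) = 4/5 ⇔ 1 = 4/5
α · α = 1/5 · 1/5 = 1/5
γ · (α · α) = 3/5 · 1/5 = 1/5
¬(γ · (α · α)) = ¬1/5 = 4/5
(β ⇔ (α ⇒ γ)) ⇒ ¬(γ · (α · α)) = 4/5 ⇒ 4/5 = 1
¬(¬(γ · β) ⇒ (γ ⇒ β)) + ((β ⇔ (α ⇒ γ)) ⇒ ¬(γ · (α · α))) = 0 + 1 = 1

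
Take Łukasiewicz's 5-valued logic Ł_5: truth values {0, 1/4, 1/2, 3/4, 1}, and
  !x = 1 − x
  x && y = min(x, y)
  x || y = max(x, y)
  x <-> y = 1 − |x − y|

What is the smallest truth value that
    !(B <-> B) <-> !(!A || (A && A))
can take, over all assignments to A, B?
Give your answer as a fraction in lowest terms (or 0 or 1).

1/2

Take A = 1/2, B = 0:
B <-> B = 0 <-> 0 = 1
!(B <-> B) = !1 = 0
!A = !1/2 = 1/2
A && A = 1/2 && 1/2 = 1/2
!A || (A && A) = 1/2 || 1/2 = 1/2
!(!A || (A && A)) = !1/2 = 1/2
!(B <-> B) <-> !(!A || (A && A)) = 0 <-> 1/2 = 1/2
No assignment yields a value below 1/2, so this is the minimum.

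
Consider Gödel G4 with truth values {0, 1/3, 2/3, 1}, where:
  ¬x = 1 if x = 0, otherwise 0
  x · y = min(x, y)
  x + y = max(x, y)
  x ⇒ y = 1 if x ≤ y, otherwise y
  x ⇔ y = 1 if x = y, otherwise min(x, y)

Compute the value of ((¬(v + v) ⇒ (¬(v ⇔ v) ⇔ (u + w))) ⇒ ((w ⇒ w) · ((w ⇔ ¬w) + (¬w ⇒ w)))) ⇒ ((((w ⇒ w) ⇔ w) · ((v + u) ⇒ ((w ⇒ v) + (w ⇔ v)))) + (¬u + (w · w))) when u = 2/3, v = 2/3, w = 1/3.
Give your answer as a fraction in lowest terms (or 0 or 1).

1/3

v + v = 2/3 + 2/3 = 2/3
¬(v + v) = ¬2/3 = 0
v ⇔ v = 2/3 ⇔ 2/3 = 1
¬(v ⇔ v) = ¬1 = 0
u + w = 2/3 + 1/3 = 2/3
¬(v ⇔ v) ⇔ (u + w) = 0 ⇔ 2/3 = 0
¬(v + v) ⇒ (¬(v ⇔ v) ⇔ (u + w)) = 0 ⇒ 0 = 1
w ⇒ w = 1/3 ⇒ 1/3 = 1
¬w = ¬1/3 = 0
w ⇔ ¬w = 1/3 ⇔ 0 = 0
¬w = ¬1/3 = 0
¬w ⇒ w = 0 ⇒ 1/3 = 1
(w ⇔ ¬w) + (¬w ⇒ w) = 0 + 1 = 1
(w ⇒ w) · ((w ⇔ ¬w) + (¬w ⇒ w)) = 1 · 1 = 1
(¬(v + v) ⇒ (¬(v ⇔ v) ⇔ (u + w))) ⇒ ((w ⇒ w) · ((w ⇔ ¬w) + (¬w ⇒ w))) = 1 ⇒ 1 = 1
w ⇒ w = 1/3 ⇒ 1/3 = 1
(w ⇒ w) ⇔ w = 1 ⇔ 1/3 = 1/3
v + u = 2/3 + 2/3 = 2/3
w ⇒ v = 1/3 ⇒ 2/3 = 1
w ⇔ v = 1/3 ⇔ 2/3 = 1/3
(w ⇒ v) + (w ⇔ v) = 1 + 1/3 = 1
(v + u) ⇒ ((w ⇒ v) + (w ⇔ v)) = 2/3 ⇒ 1 = 1
((w ⇒ w) ⇔ w) · ((v + u) ⇒ ((w ⇒ v) + (w ⇔ v))) = 1/3 · 1 = 1/3
¬u = ¬2/3 = 0
w · w = 1/3 · 1/3 = 1/3
¬u + (w · w) = 0 + 1/3 = 1/3
(((w ⇒ w) ⇔ w) · ((v + u) ⇒ ((w ⇒ v) + (w ⇔ v)))) + (¬u + (w · w)) = 1/3 + 1/3 = 1/3
((¬(v + v) ⇒ (¬(v ⇔ v) ⇔ (u + w))) ⇒ ((w ⇒ w) · ((w ⇔ ¬w) + (¬w ⇒ w)))) ⇒ ((((w ⇒ w) ⇔ w) · ((v + u) ⇒ ((w ⇒ v) + (w ⇔ v)))) + (¬u + (w · w))) = 1 ⇒ 1/3 = 1/3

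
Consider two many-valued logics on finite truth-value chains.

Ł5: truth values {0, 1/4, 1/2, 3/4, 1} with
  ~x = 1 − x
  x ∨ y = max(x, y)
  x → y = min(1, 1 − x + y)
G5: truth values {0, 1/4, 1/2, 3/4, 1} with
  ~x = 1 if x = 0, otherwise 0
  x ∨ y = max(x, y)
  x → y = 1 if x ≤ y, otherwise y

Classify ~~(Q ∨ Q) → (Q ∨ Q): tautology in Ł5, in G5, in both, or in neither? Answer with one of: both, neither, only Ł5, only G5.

only Ł5

In Ł5: every assignment gives 1 — tautology.
In G5: at Q = 1/4 the value is 1/4 — not a tautology.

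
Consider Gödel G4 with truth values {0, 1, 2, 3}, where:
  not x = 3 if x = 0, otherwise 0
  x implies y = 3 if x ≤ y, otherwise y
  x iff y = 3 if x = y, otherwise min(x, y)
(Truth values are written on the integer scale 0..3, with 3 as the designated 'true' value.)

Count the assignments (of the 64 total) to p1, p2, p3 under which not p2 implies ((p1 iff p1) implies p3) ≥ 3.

52

value 3: 52 assignments (counts)
value 2: 4 assignments
value 1: 4 assignments
value 0: 4 assignments
So 52 of the 64 assignments meet the threshold.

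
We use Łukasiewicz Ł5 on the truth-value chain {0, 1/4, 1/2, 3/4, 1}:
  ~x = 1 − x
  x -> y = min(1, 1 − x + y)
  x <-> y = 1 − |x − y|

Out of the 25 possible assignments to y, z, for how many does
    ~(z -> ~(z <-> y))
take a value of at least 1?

1

value 1: 1 assignment (counts)
value 3/4: 2 assignments
value 1/2: 4 assignments
value 1/4: 5 assignments
value 0: 13 assignments
So 1 of the 25 assignments meets the threshold.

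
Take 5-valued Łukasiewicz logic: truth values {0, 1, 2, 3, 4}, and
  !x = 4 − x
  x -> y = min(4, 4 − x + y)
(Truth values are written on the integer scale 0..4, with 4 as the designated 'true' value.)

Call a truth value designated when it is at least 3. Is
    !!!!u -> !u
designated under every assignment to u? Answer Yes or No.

No

Counterexample: take u = 3.
!u = !3 = 1
!!u = !1 = 3
!!!u = !3 = 1
!!!!u = !1 = 3
!u = !3 = 1
!!!!u -> !u = 3 -> 1 = 2
This gives 2, which is below 3.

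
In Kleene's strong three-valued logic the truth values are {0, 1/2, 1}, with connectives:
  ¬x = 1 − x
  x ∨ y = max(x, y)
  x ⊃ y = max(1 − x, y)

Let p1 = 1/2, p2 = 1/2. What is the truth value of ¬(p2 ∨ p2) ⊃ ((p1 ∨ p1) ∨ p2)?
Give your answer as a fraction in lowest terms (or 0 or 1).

p2 ∨ p2 = 1/2 ∨ 1/2 = 1/2
¬(p2 ∨ p2) = ¬1/2 = 1/2
p1 ∨ p1 = 1/2 ∨ 1/2 = 1/2
(p1 ∨ p1) ∨ p2 = 1/2 ∨ 1/2 = 1/2
¬(p2 ∨ p2) ⊃ ((p1 ∨ p1) ∨ p2) = 1/2 ⊃ 1/2 = 1/2

1/2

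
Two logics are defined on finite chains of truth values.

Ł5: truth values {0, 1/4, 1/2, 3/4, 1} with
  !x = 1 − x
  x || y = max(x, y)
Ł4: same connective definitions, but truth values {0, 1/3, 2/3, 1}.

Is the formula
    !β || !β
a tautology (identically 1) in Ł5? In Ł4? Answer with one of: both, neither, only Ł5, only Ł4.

neither

In Ł5: at β = 1/4 the value is 3/4 — not a tautology.
In Ł4: at β = 1/3 the value is 2/3 — not a tautology.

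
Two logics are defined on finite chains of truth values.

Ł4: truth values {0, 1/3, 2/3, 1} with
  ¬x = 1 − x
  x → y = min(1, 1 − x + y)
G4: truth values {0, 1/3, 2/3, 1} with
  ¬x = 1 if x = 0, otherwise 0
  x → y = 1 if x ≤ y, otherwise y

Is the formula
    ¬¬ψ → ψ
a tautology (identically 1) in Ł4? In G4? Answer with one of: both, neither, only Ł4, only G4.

only Ł4

In Ł4: every assignment gives 1 — tautology.
In G4: at ψ = 1/3 the value is 1/3 — not a tautology.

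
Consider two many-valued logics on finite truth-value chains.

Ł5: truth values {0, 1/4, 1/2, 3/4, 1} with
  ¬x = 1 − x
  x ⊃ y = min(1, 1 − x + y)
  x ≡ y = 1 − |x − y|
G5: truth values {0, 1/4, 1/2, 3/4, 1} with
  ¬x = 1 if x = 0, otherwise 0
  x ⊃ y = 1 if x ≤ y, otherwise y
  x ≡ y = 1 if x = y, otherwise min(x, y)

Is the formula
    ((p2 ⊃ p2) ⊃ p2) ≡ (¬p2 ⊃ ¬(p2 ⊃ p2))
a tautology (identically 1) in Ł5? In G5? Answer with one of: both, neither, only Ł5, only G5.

In Ł5: every assignment gives 1 — tautology.
In G5: at p2 = 1/4 the value is 1/4 — not a tautology.

only Ł5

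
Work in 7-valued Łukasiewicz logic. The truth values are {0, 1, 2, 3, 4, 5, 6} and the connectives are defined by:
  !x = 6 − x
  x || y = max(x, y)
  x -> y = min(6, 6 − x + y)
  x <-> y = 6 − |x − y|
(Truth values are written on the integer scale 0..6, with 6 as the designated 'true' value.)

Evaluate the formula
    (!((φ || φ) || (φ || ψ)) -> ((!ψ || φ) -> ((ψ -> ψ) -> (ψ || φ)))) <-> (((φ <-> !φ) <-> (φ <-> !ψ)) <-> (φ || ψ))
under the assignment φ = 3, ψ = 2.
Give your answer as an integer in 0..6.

4

φ || φ = 3 || 3 = 3
φ || ψ = 3 || 2 = 3
(φ || φ) || (φ || ψ) = 3 || 3 = 3
!((φ || φ) || (φ || ψ)) = !3 = 3
!ψ = !2 = 4
!ψ || φ = 4 || 3 = 4
ψ -> ψ = 2 -> 2 = 6
ψ || φ = 2 || 3 = 3
(ψ -> ψ) -> (ψ || φ) = 6 -> 3 = 3
(!ψ || φ) -> ((ψ -> ψ) -> (ψ || φ)) = 4 -> 3 = 5
!((φ || φ) || (φ || ψ)) -> ((!ψ || φ) -> ((ψ -> ψ) -> (ψ || φ))) = 3 -> 5 = 6
!φ = !3 = 3
φ <-> !φ = 3 <-> 3 = 6
!ψ = !2 = 4
φ <-> !ψ = 3 <-> 4 = 5
(φ <-> !φ) <-> (φ <-> !ψ) = 6 <-> 5 = 5
φ || ψ = 3 || 2 = 3
((φ <-> !φ) <-> (φ <-> !ψ)) <-> (φ || ψ) = 5 <-> 3 = 4
(!((φ || φ) || (φ || ψ)) -> ((!ψ || φ) -> ((ψ -> ψ) -> (ψ || φ)))) <-> (((φ <-> !φ) <-> (φ <-> !ψ)) <-> (φ || ψ)) = 6 <-> 4 = 4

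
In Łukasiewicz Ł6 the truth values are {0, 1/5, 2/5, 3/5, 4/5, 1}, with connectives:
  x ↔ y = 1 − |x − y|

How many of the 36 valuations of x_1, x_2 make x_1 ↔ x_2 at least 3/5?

24

value 1: 6 assignments (counts)
value 4/5: 10 assignments (counts)
value 3/5: 8 assignments (counts)
value 2/5: 6 assignments
value 1/5: 4 assignments
value 0: 2 assignments
So 24 of the 36 assignments meet the threshold.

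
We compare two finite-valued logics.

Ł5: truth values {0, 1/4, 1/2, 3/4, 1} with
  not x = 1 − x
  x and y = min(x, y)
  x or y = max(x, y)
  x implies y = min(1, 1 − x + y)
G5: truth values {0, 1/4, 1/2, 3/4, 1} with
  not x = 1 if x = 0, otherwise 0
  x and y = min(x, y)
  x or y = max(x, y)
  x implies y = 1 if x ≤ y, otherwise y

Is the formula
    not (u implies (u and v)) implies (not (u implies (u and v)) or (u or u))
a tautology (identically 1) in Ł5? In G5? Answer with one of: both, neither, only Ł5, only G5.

both

In Ł5: every assignment gives 1 — tautology.
In G5: every assignment gives 1 — tautology.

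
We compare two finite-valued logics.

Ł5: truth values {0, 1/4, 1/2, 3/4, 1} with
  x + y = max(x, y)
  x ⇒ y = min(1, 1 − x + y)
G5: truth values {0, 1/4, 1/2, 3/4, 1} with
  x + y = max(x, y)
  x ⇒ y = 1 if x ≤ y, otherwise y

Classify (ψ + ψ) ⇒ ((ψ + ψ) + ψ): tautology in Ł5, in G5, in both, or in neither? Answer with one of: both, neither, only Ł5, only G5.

both

In Ł5: every assignment gives 1 — tautology.
In G5: every assignment gives 1 — tautology.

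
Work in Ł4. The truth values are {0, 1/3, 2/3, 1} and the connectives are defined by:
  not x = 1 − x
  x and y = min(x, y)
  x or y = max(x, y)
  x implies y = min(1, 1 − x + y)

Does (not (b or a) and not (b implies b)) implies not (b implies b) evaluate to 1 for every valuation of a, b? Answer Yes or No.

a = 0, b = 0 ↦ 1
a = 0, b = 1/3 ↦ 1
a = 0, b = 2/3 ↦ 1
a = 0, b = 1 ↦ 1
a = 1/3, b = 0 ↦ 1
a = 1/3, b = 1/3 ↦ 1
a = 1/3, b = 2/3 ↦ 1
a = 1/3, b = 1 ↦ 1
a = 2/3, b = 0 ↦ 1
a = 2/3, b = 1/3 ↦ 1
a = 2/3, b = 2/3 ↦ 1
a = 2/3, b = 1 ↦ 1
a = 1, b = 0 ↦ 1
a = 1, b = 1/3 ↦ 1
a = 1, b = 2/3 ↦ 1
a = 1, b = 1 ↦ 1
Every assignment gives a value ≥ 1.

Yes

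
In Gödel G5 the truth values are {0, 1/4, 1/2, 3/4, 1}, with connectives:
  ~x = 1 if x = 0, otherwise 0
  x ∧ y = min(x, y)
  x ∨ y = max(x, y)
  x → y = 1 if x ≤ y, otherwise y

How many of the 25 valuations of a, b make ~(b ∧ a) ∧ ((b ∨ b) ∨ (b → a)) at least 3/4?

7

value 1: 6 assignments (counts)
value 3/4: 1 assignment (counts)
value 1/2: 1 assignment
value 1/4: 1 assignment
value 0: 16 assignments
So 7 of the 25 assignments meet the threshold.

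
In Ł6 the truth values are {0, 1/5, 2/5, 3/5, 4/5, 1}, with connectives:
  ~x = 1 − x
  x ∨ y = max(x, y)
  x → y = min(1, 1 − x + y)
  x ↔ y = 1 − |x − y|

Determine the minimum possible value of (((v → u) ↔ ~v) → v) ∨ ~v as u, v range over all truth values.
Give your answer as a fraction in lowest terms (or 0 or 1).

Take u = 0, v = 2/5:
v → u = 2/5 → 0 = 3/5
~v = ~2/5 = 3/5
(v → u) ↔ ~v = 3/5 ↔ 3/5 = 1
((v → u) ↔ ~v) → v = 1 → 2/5 = 2/5
~v = ~2/5 = 3/5
(((v → u) ↔ ~v) → v) ∨ ~v = 2/5 ∨ 3/5 = 3/5
No assignment yields a value below 3/5, so this is the minimum.

3/5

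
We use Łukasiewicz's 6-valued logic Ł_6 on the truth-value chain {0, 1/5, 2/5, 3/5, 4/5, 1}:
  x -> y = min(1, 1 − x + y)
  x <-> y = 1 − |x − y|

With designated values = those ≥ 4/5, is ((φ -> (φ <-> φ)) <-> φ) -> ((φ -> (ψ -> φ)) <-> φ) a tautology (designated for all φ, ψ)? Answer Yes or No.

At φ = 1/5, ψ = 2/5, for instance:
φ <-> φ = 1/5 <-> 1/5 = 1
φ -> (φ <-> φ) = 1/5 -> 1 = 1
(φ -> (φ <-> φ)) <-> φ = 1 <-> 1/5 = 1/5
ψ -> φ = 2/5 -> 1/5 = 4/5
φ -> (ψ -> φ) = 1/5 -> 4/5 = 1
(φ -> (ψ -> φ)) <-> φ = 1 <-> 1/5 = 1/5
((φ -> (φ <-> φ)) <-> φ) -> ((φ -> (ψ -> φ)) <-> φ) = 1/5 -> 1/5 = 1
and checking the remaining 35 assignments likewise gives ≥ 4/5 in every case.

Yes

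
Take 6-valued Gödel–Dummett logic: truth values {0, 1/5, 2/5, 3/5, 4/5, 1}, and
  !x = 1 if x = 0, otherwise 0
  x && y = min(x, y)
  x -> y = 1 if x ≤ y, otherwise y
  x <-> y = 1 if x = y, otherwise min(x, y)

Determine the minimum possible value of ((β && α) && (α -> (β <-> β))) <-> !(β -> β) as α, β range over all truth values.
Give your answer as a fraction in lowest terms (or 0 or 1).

Take α = 1/5, β = 1/5:
β && α = 1/5 && 1/5 = 1/5
β <-> β = 1/5 <-> 1/5 = 1
α -> (β <-> β) = 1/5 -> 1 = 1
(β && α) && (α -> (β <-> β)) = 1/5 && 1 = 1/5
β -> β = 1/5 -> 1/5 = 1
!(β -> β) = !1 = 0
((β && α) && (α -> (β <-> β))) <-> !(β -> β) = 1/5 <-> 0 = 0
No assignment yields a value below 0, so this is the minimum.

0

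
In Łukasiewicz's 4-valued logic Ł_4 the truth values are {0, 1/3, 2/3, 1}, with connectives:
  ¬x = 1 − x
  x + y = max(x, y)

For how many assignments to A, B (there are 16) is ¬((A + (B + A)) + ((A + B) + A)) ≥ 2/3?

A = 0, B = 0 ↦ 1  ≥
A = 0, B = 1/3 ↦ 2/3  ≥
A = 0, B = 2/3 ↦ 1/3  <
A = 0, B = 1 ↦ 0  <
A = 1/3, B = 0 ↦ 2/3  ≥
A = 1/3, B = 1/3 ↦ 2/3  ≥
A = 1/3, B = 2/3 ↦ 1/3  <
A = 1/3, B = 1 ↦ 0  <
A = 2/3, B = 0 ↦ 1/3  <
A = 2/3, B = 1/3 ↦ 1/3  <
A = 2/3, B = 2/3 ↦ 1/3  <
A = 2/3, B = 1 ↦ 0  <
A = 1, B = 0 ↦ 0  <
A = 1, B = 1/3 ↦ 0  <
A = 1, B = 2/3 ↦ 0  <
A = 1, B = 1 ↦ 0  <
So 4 of the 16 assignments meet the threshold.

4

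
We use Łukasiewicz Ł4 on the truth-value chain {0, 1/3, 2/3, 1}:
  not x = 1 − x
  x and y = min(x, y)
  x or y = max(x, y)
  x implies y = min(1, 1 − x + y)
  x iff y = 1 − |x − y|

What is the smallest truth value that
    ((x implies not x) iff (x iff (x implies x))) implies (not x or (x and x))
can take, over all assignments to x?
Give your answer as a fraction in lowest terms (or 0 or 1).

2/3

Take x = 2/3:
not x = not 2/3 = 1/3
x implies not x = 2/3 implies 1/3 = 2/3
x implies x = 2/3 implies 2/3 = 1
x iff (x implies x) = 2/3 iff 1 = 2/3
(x implies not x) iff (x iff (x implies x)) = 2/3 iff 2/3 = 1
not x = not 2/3 = 1/3
x and x = 2/3 and 2/3 = 2/3
not x or (x and x) = 1/3 or 2/3 = 2/3
((x implies not x) iff (x iff (x implies x))) implies (not x or (x and x)) = 1 implies 2/3 = 2/3
No assignment yields a value below 2/3, so this is the minimum.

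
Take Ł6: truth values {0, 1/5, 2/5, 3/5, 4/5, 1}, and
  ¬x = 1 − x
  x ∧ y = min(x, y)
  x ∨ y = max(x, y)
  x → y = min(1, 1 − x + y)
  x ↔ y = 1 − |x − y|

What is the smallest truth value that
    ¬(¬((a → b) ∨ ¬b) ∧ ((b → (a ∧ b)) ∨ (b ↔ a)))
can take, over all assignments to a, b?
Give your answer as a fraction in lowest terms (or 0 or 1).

Take a = 4/5, b = 2/5:
a → b = 4/5 → 2/5 = 3/5
¬b = ¬2/5 = 3/5
(a → b) ∨ ¬b = 3/5 ∨ 3/5 = 3/5
¬((a → b) ∨ ¬b) = ¬3/5 = 2/5
a ∧ b = 4/5 ∧ 2/5 = 2/5
b → (a ∧ b) = 2/5 → 2/5 = 1
b ↔ a = 2/5 ↔ 4/5 = 3/5
(b → (a ∧ b)) ∨ (b ↔ a) = 1 ∨ 3/5 = 1
¬((a → b) ∨ ¬b) ∧ ((b → (a ∧ b)) ∨ (b ↔ a)) = 2/5 ∧ 1 = 2/5
¬(¬((a → b) ∨ ¬b) ∧ ((b → (a ∧ b)) ∨ (b ↔ a))) = ¬2/5 = 3/5
No assignment yields a value below 3/5, so this is the minimum.

3/5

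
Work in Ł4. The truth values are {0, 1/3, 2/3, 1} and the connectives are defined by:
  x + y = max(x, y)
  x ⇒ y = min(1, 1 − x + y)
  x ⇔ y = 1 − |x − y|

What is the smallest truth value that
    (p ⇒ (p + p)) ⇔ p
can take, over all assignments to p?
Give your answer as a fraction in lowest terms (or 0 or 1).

0

Take p = 0:
p + p = 0 + 0 = 0
p ⇒ (p + p) = 0 ⇒ 0 = 1
(p ⇒ (p + p)) ⇔ p = 1 ⇔ 0 = 0
No assignment yields a value below 0, so this is the minimum.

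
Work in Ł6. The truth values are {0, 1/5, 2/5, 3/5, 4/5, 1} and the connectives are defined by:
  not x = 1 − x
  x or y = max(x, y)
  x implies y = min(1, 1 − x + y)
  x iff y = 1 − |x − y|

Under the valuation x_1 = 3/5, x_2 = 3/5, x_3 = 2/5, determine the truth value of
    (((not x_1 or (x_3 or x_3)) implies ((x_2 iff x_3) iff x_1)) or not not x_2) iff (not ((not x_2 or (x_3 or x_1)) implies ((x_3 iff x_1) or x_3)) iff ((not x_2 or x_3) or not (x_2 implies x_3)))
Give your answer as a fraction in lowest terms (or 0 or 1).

not x_1 = not 3/5 = 2/5
x_3 or x_3 = 2/5 or 2/5 = 2/5
not x_1 or (x_3 or x_3) = 2/5 or 2/5 = 2/5
x_2 iff x_3 = 3/5 iff 2/5 = 4/5
(x_2 iff x_3) iff x_1 = 4/5 iff 3/5 = 4/5
(not x_1 or (x_3 or x_3)) implies ((x_2 iff x_3) iff x_1) = 2/5 implies 4/5 = 1
not x_2 = not 3/5 = 2/5
not not x_2 = not 2/5 = 3/5
((not x_1 or (x_3 or x_3)) implies ((x_2 iff x_3) iff x_1)) or not not x_2 = 1 or 3/5 = 1
not x_2 = not 3/5 = 2/5
x_3 or x_1 = 2/5 or 3/5 = 3/5
not x_2 or (x_3 or x_1) = 2/5 or 3/5 = 3/5
x_3 iff x_1 = 2/5 iff 3/5 = 4/5
(x_3 iff x_1) or x_3 = 4/5 or 2/5 = 4/5
(not x_2 or (x_3 or x_1)) implies ((x_3 iff x_1) or x_3) = 3/5 implies 4/5 = 1
not ((not x_2 or (x_3 or x_1)) implies ((x_3 iff x_1) or x_3)) = not 1 = 0
not x_2 = not 3/5 = 2/5
not x_2 or x_3 = 2/5 or 2/5 = 2/5
x_2 implies x_3 = 3/5 implies 2/5 = 4/5
not (x_2 implies x_3) = not 4/5 = 1/5
(not x_2 or x_3) or not (x_2 implies x_3) = 2/5 or 1/5 = 2/5
not ((not x_2 or (x_3 or x_1)) implies ((x_3 iff x_1) or x_3)) iff ((not x_2 or x_3) or not (x_2 implies x_3)) = 0 iff 2/5 = 3/5
(((not x_1 or (x_3 or x_3)) implies ((x_2 iff x_3) iff x_1)) or not not x_2) iff (not ((not x_2 or (x_3 or x_1)) implies ((x_3 iff x_1) or x_3)) iff ((not x_2 or x_3) or not (x_2 implies x_3))) = 1 iff 3/5 = 3/5

3/5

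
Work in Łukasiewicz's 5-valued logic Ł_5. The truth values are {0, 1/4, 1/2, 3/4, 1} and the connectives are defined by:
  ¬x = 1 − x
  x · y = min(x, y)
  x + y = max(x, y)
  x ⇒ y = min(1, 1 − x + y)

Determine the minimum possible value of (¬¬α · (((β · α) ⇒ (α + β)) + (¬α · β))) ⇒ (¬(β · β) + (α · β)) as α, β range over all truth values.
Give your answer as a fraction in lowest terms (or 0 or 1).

Take α = 1, β = 1/2:
¬α = ¬1 = 0
¬¬α = ¬0 = 1
β · α = 1/2 · 1 = 1/2
α + β = 1 + 1/2 = 1
(β · α) ⇒ (α + β) = 1/2 ⇒ 1 = 1
¬α = ¬1 = 0
¬α · β = 0 · 1/2 = 0
((β · α) ⇒ (α + β)) + (¬α · β) = 1 + 0 = 1
¬¬α · (((β · α) ⇒ (α + β)) + (¬α · β)) = 1 · 1 = 1
β · β = 1/2 · 1/2 = 1/2
¬(β · β) = ¬1/2 = 1/2
α · β = 1 · 1/2 = 1/2
¬(β · β) + (α · β) = 1/2 + 1/2 = 1/2
(¬¬α · (((β · α) ⇒ (α + β)) + (¬α · β))) ⇒ (¬(β · β) + (α · β)) = 1 ⇒ 1/2 = 1/2
No assignment yields a value below 1/2, so this is the minimum.

1/2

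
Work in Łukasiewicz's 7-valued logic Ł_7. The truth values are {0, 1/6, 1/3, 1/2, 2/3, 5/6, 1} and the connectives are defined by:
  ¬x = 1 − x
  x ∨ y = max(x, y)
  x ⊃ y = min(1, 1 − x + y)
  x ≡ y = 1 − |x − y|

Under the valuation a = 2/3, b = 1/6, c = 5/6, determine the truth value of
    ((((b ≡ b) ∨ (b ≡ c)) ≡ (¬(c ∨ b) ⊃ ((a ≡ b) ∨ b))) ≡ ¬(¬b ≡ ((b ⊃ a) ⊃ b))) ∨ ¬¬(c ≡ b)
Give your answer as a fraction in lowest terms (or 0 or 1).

2/3

b ≡ b = 1/6 ≡ 1/6 = 1
b ≡ c = 1/6 ≡ 5/6 = 1/3
(b ≡ b) ∨ (b ≡ c) = 1 ∨ 1/3 = 1
c ∨ b = 5/6 ∨ 1/6 = 5/6
¬(c ∨ b) = ¬5/6 = 1/6
a ≡ b = 2/3 ≡ 1/6 = 1/2
(a ≡ b) ∨ b = 1/2 ∨ 1/6 = 1/2
¬(c ∨ b) ⊃ ((a ≡ b) ∨ b) = 1/6 ⊃ 1/2 = 1
((b ≡ b) ∨ (b ≡ c)) ≡ (¬(c ∨ b) ⊃ ((a ≡ b) ∨ b)) = 1 ≡ 1 = 1
¬b = ¬1/6 = 5/6
b ⊃ a = 1/6 ⊃ 2/3 = 1
(b ⊃ a) ⊃ b = 1 ⊃ 1/6 = 1/6
¬b ≡ ((b ⊃ a) ⊃ b) = 5/6 ≡ 1/6 = 1/3
¬(¬b ≡ ((b ⊃ a) ⊃ b)) = ¬1/3 = 2/3
(((b ≡ b) ∨ (b ≡ c)) ≡ (¬(c ∨ b) ⊃ ((a ≡ b) ∨ b))) ≡ ¬(¬b ≡ ((b ⊃ a) ⊃ b)) = 1 ≡ 2/3 = 2/3
c ≡ b = 5/6 ≡ 1/6 = 1/3
¬(c ≡ b) = ¬1/3 = 2/3
¬¬(c ≡ b) = ¬2/3 = 1/3
((((b ≡ b) ∨ (b ≡ c)) ≡ (¬(c ∨ b) ⊃ ((a ≡ b) ∨ b))) ≡ ¬(¬b ≡ ((b ⊃ a) ⊃ b))) ∨ ¬¬(c ≡ b) = 2/3 ∨ 1/3 = 2/3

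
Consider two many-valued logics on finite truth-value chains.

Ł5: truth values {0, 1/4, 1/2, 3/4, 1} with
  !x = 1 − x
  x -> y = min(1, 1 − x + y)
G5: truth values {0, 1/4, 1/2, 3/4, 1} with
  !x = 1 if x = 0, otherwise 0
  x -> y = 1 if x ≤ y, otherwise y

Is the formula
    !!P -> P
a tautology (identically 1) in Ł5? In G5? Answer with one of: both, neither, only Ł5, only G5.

only Ł5

In Ł5: every assignment gives 1 — tautology.
In G5: at P = 1/4 the value is 1/4 — not a tautology.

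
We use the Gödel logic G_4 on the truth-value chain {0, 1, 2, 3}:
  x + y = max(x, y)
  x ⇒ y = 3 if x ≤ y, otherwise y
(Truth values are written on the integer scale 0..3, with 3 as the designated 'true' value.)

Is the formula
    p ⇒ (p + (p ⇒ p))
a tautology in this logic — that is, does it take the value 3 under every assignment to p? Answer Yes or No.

p = 0 ↦ 3
p = 1 ↦ 3
p = 2 ↦ 3
p = 3 ↦ 3
Every assignment gives a value ≥ 3.

Yes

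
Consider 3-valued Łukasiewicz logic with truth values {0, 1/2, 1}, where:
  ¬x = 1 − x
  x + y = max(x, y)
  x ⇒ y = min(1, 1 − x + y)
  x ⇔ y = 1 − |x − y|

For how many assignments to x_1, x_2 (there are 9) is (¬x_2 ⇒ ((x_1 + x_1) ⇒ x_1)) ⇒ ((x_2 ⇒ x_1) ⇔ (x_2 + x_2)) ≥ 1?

x_1 = 0, x_2 = 0 ↦ 0  <
x_1 = 0, x_2 = 1/2 ↦ 1  ≥
x_1 = 0, x_2 = 1 ↦ 0  <
x_1 = 1/2, x_2 = 0 ↦ 0  <
x_1 = 1/2, x_2 = 1/2 ↦ 1/2  <
x_1 = 1/2, x_2 = 1 ↦ 1/2  <
x_1 = 1, x_2 = 0 ↦ 0  <
x_1 = 1, x_2 = 1/2 ↦ 1/2  <
x_1 = 1, x_2 = 1 ↦ 1  ≥
So 2 of the 9 assignments meet the threshold.

2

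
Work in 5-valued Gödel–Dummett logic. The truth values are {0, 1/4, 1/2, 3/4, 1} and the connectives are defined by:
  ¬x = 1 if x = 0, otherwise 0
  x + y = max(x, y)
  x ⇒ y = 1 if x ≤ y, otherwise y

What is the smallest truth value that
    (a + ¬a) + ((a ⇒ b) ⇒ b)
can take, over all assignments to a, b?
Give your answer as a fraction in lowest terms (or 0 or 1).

1/4

Take a = 1/4, b = 1/4:
¬a = ¬1/4 = 0
a + ¬a = 1/4 + 0 = 1/4
a ⇒ b = 1/4 ⇒ 1/4 = 1
(a ⇒ b) ⇒ b = 1 ⇒ 1/4 = 1/4
(a + ¬a) + ((a ⇒ b) ⇒ b) = 1/4 + 1/4 = 1/4
No assignment yields a value below 1/4, so this is the minimum.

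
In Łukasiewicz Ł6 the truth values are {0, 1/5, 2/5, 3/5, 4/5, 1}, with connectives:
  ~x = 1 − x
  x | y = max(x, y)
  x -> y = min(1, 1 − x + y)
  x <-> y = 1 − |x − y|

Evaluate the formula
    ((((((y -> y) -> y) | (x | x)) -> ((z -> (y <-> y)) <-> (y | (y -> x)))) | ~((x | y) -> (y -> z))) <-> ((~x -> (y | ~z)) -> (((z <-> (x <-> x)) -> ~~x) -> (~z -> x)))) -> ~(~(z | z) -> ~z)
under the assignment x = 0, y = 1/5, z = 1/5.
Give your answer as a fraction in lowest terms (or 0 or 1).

y -> y = 1/5 -> 1/5 = 1
(y -> y) -> y = 1 -> 1/5 = 1/5
x | x = 0 | 0 = 0
((y -> y) -> y) | (x | x) = 1/5 | 0 = 1/5
y <-> y = 1/5 <-> 1/5 = 1
z -> (y <-> y) = 1/5 -> 1 = 1
y -> x = 1/5 -> 0 = 4/5
y | (y -> x) = 1/5 | 4/5 = 4/5
(z -> (y <-> y)) <-> (y | (y -> x)) = 1 <-> 4/5 = 4/5
(((y -> y) -> y) | (x | x)) -> ((z -> (y <-> y)) <-> (y | (y -> x))) = 1/5 -> 4/5 = 1
x | y = 0 | 1/5 = 1/5
y -> z = 1/5 -> 1/5 = 1
(x | y) -> (y -> z) = 1/5 -> 1 = 1
~((x | y) -> (y -> z)) = ~1 = 0
((((y -> y) -> y) | (x | x)) -> ((z -> (y <-> y)) <-> (y | (y -> x)))) | ~((x | y) -> (y -> z)) = 1 | 0 = 1
~x = ~0 = 1
~z = ~1/5 = 4/5
y | ~z = 1/5 | 4/5 = 4/5
~x -> (y | ~z) = 1 -> 4/5 = 4/5
x <-> x = 0 <-> 0 = 1
z <-> (x <-> x) = 1/5 <-> 1 = 1/5
~x = ~0 = 1
~~x = ~1 = 0
(z <-> (x <-> x)) -> ~~x = 1/5 -> 0 = 4/5
~z = ~1/5 = 4/5
~z -> x = 4/5 -> 0 = 1/5
((z <-> (x <-> x)) -> ~~x) -> (~z -> x) = 4/5 -> 1/5 = 2/5
(~x -> (y | ~z)) -> (((z <-> (x <-> x)) -> ~~x) -> (~z -> x)) = 4/5 -> 2/5 = 3/5
(((((y -> y) -> y) | (x | x)) -> ((z -> (y <-> y)) <-> (y | (y -> x)))) | ~((x | y) -> (y -> z))) <-> ((~x -> (y | ~z)) -> (((z <-> (x <-> x)) -> ~~x) -> (~z -> x))) = 1 <-> 3/5 = 3/5
z | z = 1/5 | 1/5 = 1/5
~(z | z) = ~1/5 = 4/5
~z = ~1/5 = 4/5
~(z | z) -> ~z = 4/5 -> 4/5 = 1
~(~(z | z) -> ~z) = ~1 = 0
((((((y -> y) -> y) | (x | x)) -> ((z -> (y <-> y)) <-> (y | (y -> x)))) | ~((x | y) -> (y -> z))) <-> ((~x -> (y | ~z)) -> (((z <-> (x <-> x)) -> ~~x) -> (~z -> x)))) -> ~(~(z | z) -> ~z) = 3/5 -> 0 = 2/5

2/5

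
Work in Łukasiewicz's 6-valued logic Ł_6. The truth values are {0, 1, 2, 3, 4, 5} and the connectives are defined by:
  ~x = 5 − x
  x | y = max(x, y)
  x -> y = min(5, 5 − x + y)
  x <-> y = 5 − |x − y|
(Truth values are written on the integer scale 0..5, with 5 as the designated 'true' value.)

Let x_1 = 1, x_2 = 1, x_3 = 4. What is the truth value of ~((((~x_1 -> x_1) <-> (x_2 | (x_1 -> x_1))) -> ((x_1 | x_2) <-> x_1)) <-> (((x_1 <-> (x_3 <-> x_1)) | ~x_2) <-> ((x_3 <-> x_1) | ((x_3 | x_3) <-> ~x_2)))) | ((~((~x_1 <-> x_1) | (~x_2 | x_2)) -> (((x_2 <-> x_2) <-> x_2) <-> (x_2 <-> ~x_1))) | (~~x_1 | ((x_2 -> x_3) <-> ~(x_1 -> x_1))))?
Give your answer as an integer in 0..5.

~x_1 = ~1 = 4
~x_1 -> x_1 = 4 -> 1 = 2
x_1 -> x_1 = 1 -> 1 = 5
x_2 | (x_1 -> x_1) = 1 | 5 = 5
(~x_1 -> x_1) <-> (x_2 | (x_1 -> x_1)) = 2 <-> 5 = 2
x_1 | x_2 = 1 | 1 = 1
(x_1 | x_2) <-> x_1 = 1 <-> 1 = 5
((~x_1 -> x_1) <-> (x_2 | (x_1 -> x_1))) -> ((x_1 | x_2) <-> x_1) = 2 -> 5 = 5
x_3 <-> x_1 = 4 <-> 1 = 2
x_1 <-> (x_3 <-> x_1) = 1 <-> 2 = 4
~x_2 = ~1 = 4
(x_1 <-> (x_3 <-> x_1)) | ~x_2 = 4 | 4 = 4
x_3 <-> x_1 = 4 <-> 1 = 2
x_3 | x_3 = 4 | 4 = 4
~x_2 = ~1 = 4
(x_3 | x_3) <-> ~x_2 = 4 <-> 4 = 5
(x_3 <-> x_1) | ((x_3 | x_3) <-> ~x_2) = 2 | 5 = 5
((x_1 <-> (x_3 <-> x_1)) | ~x_2) <-> ((x_3 <-> x_1) | ((x_3 | x_3) <-> ~x_2)) = 4 <-> 5 = 4
(((~x_1 -> x_1) <-> (x_2 | (x_1 -> x_1))) -> ((x_1 | x_2) <-> x_1)) <-> (((x_1 <-> (x_3 <-> x_1)) | ~x_2) <-> ((x_3 <-> x_1) | ((x_3 | x_3) <-> ~x_2))) = 5 <-> 4 = 4
~((((~x_1 -> x_1) <-> (x_2 | (x_1 -> x_1))) -> ((x_1 | x_2) <-> x_1)) <-> (((x_1 <-> (x_3 <-> x_1)) | ~x_2) <-> ((x_3 <-> x_1) | ((x_3 | x_3) <-> ~x_2)))) = ~4 = 1
~x_1 = ~1 = 4
~x_1 <-> x_1 = 4 <-> 1 = 2
~x_2 = ~1 = 4
~x_2 | x_2 = 4 | 1 = 4
(~x_1 <-> x_1) | (~x_2 | x_2) = 2 | 4 = 4
~((~x_1 <-> x_1) | (~x_2 | x_2)) = ~4 = 1
x_2 <-> x_2 = 1 <-> 1 = 5
(x_2 <-> x_2) <-> x_2 = 5 <-> 1 = 1
~x_1 = ~1 = 4
x_2 <-> ~x_1 = 1 <-> 4 = 2
((x_2 <-> x_2) <-> x_2) <-> (x_2 <-> ~x_1) = 1 <-> 2 = 4
~((~x_1 <-> x_1) | (~x_2 | x_2)) -> (((x_2 <-> x_2) <-> x_2) <-> (x_2 <-> ~x_1)) = 1 -> 4 = 5
~x_1 = ~1 = 4
~~x_1 = ~4 = 1
x_2 -> x_3 = 1 -> 4 = 5
x_1 -> x_1 = 1 -> 1 = 5
~(x_1 -> x_1) = ~5 = 0
(x_2 -> x_3) <-> ~(x_1 -> x_1) = 5 <-> 0 = 0
~~x_1 | ((x_2 -> x_3) <-> ~(x_1 -> x_1)) = 1 | 0 = 1
(~((~x_1 <-> x_1) | (~x_2 | x_2)) -> (((x_2 <-> x_2) <-> x_2) <-> (x_2 <-> ~x_1))) | (~~x_1 | ((x_2 -> x_3) <-> ~(x_1 -> x_1))) = 5 | 1 = 5
~((((~x_1 -> x_1) <-> (x_2 | (x_1 -> x_1))) -> ((x_1 | x_2) <-> x_1)) <-> (((x_1 <-> (x_3 <-> x_1)) | ~x_2) <-> ((x_3 <-> x_1) | ((x_3 | x_3) <-> ~x_2)))) | ((~((~x_1 <-> x_1) | (~x_2 | x_2)) -> (((x_2 <-> x_2) <-> x_2) <-> (x_2 <-> ~x_1))) | (~~x_1 | ((x_2 -> x_3) <-> ~(x_1 -> x_1)))) = 1 | 5 = 5

5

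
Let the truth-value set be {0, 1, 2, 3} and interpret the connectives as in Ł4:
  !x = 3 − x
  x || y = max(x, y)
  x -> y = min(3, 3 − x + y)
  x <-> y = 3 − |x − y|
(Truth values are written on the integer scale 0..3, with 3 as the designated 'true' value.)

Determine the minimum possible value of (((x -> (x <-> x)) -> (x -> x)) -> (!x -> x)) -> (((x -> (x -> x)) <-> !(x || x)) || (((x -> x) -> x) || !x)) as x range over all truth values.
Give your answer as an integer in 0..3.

2

Take x = 2:
x <-> x = 2 <-> 2 = 3
x -> (x <-> x) = 2 -> 3 = 3
x -> x = 2 -> 2 = 3
(x -> (x <-> x)) -> (x -> x) = 3 -> 3 = 3
!x = !2 = 1
!x -> x = 1 -> 2 = 3
((x -> (x <-> x)) -> (x -> x)) -> (!x -> x) = 3 -> 3 = 3
x -> x = 2 -> 2 = 3
x -> (x -> x) = 2 -> 3 = 3
x || x = 2 || 2 = 2
!(x || x) = !2 = 1
(x -> (x -> x)) <-> !(x || x) = 3 <-> 1 = 1
x -> x = 2 -> 2 = 3
(x -> x) -> x = 3 -> 2 = 2
!x = !2 = 1
((x -> x) -> x) || !x = 2 || 1 = 2
((x -> (x -> x)) <-> !(x || x)) || (((x -> x) -> x) || !x) = 1 || 2 = 2
(((x -> (x <-> x)) -> (x -> x)) -> (!x -> x)) -> (((x -> (x -> x)) <-> !(x || x)) || (((x -> x) -> x) || !x)) = 3 -> 2 = 2
No assignment yields a value below 2, so this is the minimum.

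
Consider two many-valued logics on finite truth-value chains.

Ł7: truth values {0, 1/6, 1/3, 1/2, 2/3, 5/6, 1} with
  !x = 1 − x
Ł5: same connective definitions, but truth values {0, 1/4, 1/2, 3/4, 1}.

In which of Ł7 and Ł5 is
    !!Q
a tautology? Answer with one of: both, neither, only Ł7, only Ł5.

neither

In Ł7: at Q = 0 the value is 0 — not a tautology.
In Ł5: at Q = 0 the value is 0 — not a tautology.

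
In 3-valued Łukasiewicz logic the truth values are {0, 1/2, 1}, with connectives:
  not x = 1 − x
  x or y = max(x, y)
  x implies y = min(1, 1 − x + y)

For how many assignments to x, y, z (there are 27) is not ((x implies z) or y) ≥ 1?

value 1: 1 assignment (counts)
value 1/2: 5 assignments
value 0: 21 assignments
So 1 of the 27 assignments meets the threshold.

1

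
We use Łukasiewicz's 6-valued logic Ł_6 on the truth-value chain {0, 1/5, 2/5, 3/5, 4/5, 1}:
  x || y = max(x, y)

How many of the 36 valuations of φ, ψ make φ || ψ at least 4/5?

20

value 1: 11 assignments (counts)
value 4/5: 9 assignments (counts)
value 3/5: 7 assignments
value 2/5: 5 assignments
value 1/5: 3 assignments
value 0: 1 assignment
So 20 of the 36 assignments meet the threshold.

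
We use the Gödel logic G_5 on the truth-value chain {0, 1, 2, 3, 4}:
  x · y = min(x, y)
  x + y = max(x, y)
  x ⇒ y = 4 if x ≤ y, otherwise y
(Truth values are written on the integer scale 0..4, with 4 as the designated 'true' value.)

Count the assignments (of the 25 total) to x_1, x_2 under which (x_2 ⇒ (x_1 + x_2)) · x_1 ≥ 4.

value 4: 5 assignments (counts)
value 3: 5 assignments
value 2: 5 assignments
value 1: 5 assignments
value 0: 5 assignments
So 5 of the 25 assignments meet the threshold.

5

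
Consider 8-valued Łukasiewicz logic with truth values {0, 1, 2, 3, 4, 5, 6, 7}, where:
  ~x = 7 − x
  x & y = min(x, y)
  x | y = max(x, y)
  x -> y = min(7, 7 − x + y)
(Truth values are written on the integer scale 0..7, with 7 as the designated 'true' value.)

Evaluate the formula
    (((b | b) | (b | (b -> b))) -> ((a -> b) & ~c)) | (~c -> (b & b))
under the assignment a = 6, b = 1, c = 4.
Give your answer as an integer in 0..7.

b | b = 1 | 1 = 1
b -> b = 1 -> 1 = 7
b | (b -> b) = 1 | 7 = 7
(b | b) | (b | (b -> b)) = 1 | 7 = 7
a -> b = 6 -> 1 = 2
~c = ~4 = 3
(a -> b) & ~c = 2 & 3 = 2
((b | b) | (b | (b -> b))) -> ((a -> b) & ~c) = 7 -> 2 = 2
~c = ~4 = 3
b & b = 1 & 1 = 1
~c -> (b & b) = 3 -> 1 = 5
(((b | b) | (b | (b -> b))) -> ((a -> b) & ~c)) | (~c -> (b & b)) = 2 | 5 = 5

5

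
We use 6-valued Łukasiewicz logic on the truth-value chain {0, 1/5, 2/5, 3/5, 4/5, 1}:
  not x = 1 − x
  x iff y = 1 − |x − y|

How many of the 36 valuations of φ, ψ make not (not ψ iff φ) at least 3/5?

12

value 1: 2 assignments (counts)
value 4/5: 4 assignments (counts)
value 3/5: 6 assignments (counts)
value 2/5: 8 assignments
value 1/5: 10 assignments
value 0: 6 assignments
So 12 of the 36 assignments meet the threshold.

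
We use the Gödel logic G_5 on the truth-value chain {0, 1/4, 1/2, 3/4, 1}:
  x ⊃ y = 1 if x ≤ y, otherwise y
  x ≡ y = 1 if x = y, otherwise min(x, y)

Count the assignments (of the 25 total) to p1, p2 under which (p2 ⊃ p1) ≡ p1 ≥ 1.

15

value 1: 15 assignments (counts)
value 3/4: 4 assignments
value 1/2: 3 assignments
value 1/4: 2 assignments
value 0: 1 assignment
So 15 of the 25 assignments meet the threshold.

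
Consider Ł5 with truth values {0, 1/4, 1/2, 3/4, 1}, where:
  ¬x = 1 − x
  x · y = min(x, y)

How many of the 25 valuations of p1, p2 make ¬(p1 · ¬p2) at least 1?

9

value 1: 9 assignments (counts)
value 3/4: 7 assignments
value 1/2: 5 assignments
value 1/4: 3 assignments
value 0: 1 assignment
So 9 of the 25 assignments meet the threshold.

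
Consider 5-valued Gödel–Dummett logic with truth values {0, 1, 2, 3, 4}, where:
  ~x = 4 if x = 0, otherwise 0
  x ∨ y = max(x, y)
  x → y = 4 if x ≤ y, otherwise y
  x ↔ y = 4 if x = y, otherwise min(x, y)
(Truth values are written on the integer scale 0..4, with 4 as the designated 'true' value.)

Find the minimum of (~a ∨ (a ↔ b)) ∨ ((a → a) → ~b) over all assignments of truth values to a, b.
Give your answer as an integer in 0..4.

1

Take a = 1, b = 2:
~a = ~1 = 0
a ↔ b = 1 ↔ 2 = 1
~a ∨ (a ↔ b) = 0 ∨ 1 = 1
a → a = 1 → 1 = 4
~b = ~2 = 0
(a → a) → ~b = 4 → 0 = 0
(~a ∨ (a ↔ b)) ∨ ((a → a) → ~b) = 1 ∨ 0 = 1
No assignment yields a value below 1, so this is the minimum.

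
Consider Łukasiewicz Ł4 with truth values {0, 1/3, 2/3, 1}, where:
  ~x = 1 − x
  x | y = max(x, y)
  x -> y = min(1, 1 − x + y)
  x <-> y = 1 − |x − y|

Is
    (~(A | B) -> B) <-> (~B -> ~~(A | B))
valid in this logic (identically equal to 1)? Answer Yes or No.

Yes

A = 0, B = 0 ↦ 1
A = 0, B = 1/3 ↦ 1
A = 0, B = 2/3 ↦ 1
A = 0, B = 1 ↦ 1
A = 1/3, B = 0 ↦ 1
A = 1/3, B = 1/3 ↦ 1
A = 1/3, B = 2/3 ↦ 1
A = 1/3, B = 1 ↦ 1
A = 2/3, B = 0 ↦ 1
A = 2/3, B = 1/3 ↦ 1
A = 2/3, B = 2/3 ↦ 1
A = 2/3, B = 1 ↦ 1
A = 1, B = 0 ↦ 1
A = 1, B = 1/3 ↦ 1
A = 1, B = 2/3 ↦ 1
A = 1, B = 1 ↦ 1
Every assignment gives a value ≥ 1.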